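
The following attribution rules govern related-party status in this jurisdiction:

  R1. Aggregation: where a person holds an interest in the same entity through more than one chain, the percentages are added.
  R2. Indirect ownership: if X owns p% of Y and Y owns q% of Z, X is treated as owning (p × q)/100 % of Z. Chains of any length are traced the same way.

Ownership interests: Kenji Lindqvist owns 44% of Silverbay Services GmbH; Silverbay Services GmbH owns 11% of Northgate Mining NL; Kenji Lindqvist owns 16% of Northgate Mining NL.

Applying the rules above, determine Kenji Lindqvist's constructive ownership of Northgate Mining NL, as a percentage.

Chain via Silverbay Services GmbH (R2): 44% × 11% = 4.84% of Northgate Mining NL.
Direct interest in Northgate Mining NL: 16%.
Aggregating (R1): 4.84% + 16% = 20.84%.

20.84%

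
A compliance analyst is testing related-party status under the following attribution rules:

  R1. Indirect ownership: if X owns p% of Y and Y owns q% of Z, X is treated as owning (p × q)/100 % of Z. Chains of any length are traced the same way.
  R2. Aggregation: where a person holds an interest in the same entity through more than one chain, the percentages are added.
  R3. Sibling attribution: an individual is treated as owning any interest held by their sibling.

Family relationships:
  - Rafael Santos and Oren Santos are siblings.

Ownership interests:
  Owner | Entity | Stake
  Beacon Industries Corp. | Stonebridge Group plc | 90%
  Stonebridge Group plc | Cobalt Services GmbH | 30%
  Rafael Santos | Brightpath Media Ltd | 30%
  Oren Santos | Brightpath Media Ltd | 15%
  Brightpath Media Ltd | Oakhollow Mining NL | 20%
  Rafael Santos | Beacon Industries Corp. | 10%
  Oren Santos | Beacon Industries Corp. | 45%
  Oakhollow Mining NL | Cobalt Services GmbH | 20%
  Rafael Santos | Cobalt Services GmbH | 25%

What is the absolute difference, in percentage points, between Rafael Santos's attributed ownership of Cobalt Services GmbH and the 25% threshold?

By sibling attribution (R3), Rafael Santos is treated as also owning Oren Santos's interest in Brightpath Media Ltd, giving 30% + 15% = 45%.
By sibling attribution (R3), Rafael Santos is treated as also owning Oren Santos's interest in Beacon Industries Corp, giving 10% + 45% = 55%.
Chain via Brightpath Media Ltd → Oakhollow Mining NL (R1): 45% × 20% × 20% = 1.8% of Cobalt Services GmbH.
Chain via Beacon Industries Corp. → Stonebridge Group plc (R1): 55% × 90% × 30% = 14.85% of Cobalt Services GmbH.
Direct interest in Cobalt Services GmbH: 25%.
Aggregating (R2): 1.8% + 14.85% + 25% = 41.65%.
41.65% exceeds the 25% threshold by 16.65 percentage points.

16.65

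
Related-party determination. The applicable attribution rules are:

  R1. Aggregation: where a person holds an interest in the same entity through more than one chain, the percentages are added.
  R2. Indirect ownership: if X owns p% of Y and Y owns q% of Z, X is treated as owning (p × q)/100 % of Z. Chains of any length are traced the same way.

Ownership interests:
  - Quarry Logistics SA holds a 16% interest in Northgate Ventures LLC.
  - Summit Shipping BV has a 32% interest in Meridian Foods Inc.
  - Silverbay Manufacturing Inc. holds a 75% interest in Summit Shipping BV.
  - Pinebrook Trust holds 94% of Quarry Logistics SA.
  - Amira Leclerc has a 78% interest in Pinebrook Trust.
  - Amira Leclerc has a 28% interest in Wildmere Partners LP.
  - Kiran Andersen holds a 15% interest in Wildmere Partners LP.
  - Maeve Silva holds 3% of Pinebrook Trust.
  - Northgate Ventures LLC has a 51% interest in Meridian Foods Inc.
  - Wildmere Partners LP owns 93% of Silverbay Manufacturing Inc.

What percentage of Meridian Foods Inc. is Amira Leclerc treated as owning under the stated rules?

12.232512%

Chain via Wildmere Partners LP → Silverbay Manufacturing Inc. → Summit Shipping BV (R2): 28% × 93% × 75% × 32% = 6.2496% of Meridian Foods Inc.
Chain via Pinebrook Trust → Quarry Logistics SA → Northgate Ventures LLC (R2): 78% × 94% × 16% × 51% = 5.982912% of Meridian Foods Inc.
Aggregating (R1): 6.2496% + 5.982912% = 12.232512%.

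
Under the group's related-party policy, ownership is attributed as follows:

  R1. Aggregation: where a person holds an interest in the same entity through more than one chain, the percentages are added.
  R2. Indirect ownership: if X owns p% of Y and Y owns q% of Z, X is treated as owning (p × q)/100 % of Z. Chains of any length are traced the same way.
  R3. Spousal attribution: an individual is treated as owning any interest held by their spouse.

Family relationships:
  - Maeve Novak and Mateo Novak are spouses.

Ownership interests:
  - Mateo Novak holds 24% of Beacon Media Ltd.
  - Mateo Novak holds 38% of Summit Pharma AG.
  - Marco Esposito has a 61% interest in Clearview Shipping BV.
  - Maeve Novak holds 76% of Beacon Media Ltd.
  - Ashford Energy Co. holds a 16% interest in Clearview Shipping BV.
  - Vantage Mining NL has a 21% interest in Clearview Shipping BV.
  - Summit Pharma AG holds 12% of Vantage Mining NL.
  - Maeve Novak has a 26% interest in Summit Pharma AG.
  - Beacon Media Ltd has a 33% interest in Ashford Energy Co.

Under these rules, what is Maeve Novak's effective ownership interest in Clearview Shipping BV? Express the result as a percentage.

By spousal attribution (R3), Maeve Novak is treated as also owning Mateo Novak's interest in Summit Pharma AG, giving 26% + 38% = 64%.
By spousal attribution (R3), Maeve Novak is treated as also owning Mateo Novak's interest in Beacon Media Ltd, giving 76% + 24% = 100%.
Chain via Summit Pharma AG → Vantage Mining NL (R2): 64% × 12% × 21% = 1.6128% of Clearview Shipping BV.
Chain via Beacon Media Ltd → Ashford Energy Co. (R2): 100% × 33% × 16% = 5.28% of Clearview Shipping BV.
Aggregating (R1): 1.6128% + 5.28% = 6.8928%.

6.8928%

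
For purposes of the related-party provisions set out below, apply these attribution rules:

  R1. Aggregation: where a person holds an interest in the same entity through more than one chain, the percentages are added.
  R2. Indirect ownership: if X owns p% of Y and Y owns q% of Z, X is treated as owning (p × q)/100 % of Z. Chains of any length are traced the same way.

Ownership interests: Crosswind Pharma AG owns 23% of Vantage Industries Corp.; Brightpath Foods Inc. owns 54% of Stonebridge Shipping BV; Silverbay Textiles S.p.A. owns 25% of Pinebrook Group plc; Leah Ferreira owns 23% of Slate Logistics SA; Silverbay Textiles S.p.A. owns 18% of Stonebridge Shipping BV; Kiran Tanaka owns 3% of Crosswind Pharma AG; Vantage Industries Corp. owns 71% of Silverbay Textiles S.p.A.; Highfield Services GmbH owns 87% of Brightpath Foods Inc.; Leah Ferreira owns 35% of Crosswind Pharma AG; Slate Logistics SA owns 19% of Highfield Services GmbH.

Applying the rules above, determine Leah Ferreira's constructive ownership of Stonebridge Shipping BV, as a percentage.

Chain via Slate Logistics SA → Highfield Services GmbH → Brightpath Foods Inc. (R2): 23% × 19% × 87% × 54% = 2.053026% of Stonebridge Shipping BV.
Chain via Crosswind Pharma AG → Vantage Industries Corp. → Silverbay Textiles S.p.A. (R2): 35% × 23% × 71% × 18% = 1.02879% of Stonebridge Shipping BV.
Aggregating (R1): 2.053026% + 1.02879% = 3.081816%.

3.081816%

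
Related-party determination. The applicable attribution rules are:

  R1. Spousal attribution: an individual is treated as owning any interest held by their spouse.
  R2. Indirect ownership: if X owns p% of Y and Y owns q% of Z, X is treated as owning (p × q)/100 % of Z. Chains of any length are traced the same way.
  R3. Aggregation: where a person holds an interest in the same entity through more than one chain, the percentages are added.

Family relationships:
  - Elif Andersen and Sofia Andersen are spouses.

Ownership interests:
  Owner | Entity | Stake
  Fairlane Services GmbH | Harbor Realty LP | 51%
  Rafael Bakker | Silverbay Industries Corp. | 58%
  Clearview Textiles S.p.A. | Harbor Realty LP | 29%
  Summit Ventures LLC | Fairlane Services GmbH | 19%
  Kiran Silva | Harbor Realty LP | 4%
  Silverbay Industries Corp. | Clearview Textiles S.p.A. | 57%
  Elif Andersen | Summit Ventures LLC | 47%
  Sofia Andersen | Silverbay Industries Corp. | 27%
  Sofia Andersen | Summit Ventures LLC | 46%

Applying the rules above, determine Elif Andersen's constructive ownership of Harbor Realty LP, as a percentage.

13.4748%

By spousal attribution (R1), Elif Andersen is treated as also owning Sofia Andersen's interest in Summit Ventures LLC, giving 47% + 46% = 93%.
By spousal attribution (R1), Elif Andersen is treated as owning Sofia Andersen's 27% interest in Silverbay Industries Corp.
Chain via Summit Ventures LLC → Fairlane Services GmbH (R2): 93% × 19% × 51% = 9.0117% of Harbor Realty LP.
Chain via Silverbay Industries Corp. → Clearview Textiles S.p.A. (R2): 27% × 57% × 29% = 4.4631% of Harbor Realty LP.
Aggregating (R3): 9.0117% + 4.4631% = 13.4748%.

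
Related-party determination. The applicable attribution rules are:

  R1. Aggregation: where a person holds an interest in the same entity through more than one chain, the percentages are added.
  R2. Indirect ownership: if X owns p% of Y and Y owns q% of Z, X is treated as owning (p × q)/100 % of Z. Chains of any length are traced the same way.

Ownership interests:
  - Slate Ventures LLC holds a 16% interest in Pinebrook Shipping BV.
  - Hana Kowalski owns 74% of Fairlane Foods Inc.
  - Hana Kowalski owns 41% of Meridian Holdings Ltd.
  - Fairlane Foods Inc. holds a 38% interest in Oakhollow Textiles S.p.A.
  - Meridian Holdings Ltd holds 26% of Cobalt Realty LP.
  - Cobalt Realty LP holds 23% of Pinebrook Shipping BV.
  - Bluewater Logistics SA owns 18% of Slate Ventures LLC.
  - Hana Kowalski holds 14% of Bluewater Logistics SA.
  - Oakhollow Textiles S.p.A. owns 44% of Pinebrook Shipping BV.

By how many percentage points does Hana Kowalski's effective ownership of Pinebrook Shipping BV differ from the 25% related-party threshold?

Chain via Meridian Holdings Ltd → Cobalt Realty LP (R2): 41% × 26% × 23% = 2.4518% of Pinebrook Shipping BV.
Chain via Bluewater Logistics SA → Slate Ventures LLC (R2): 14% × 18% × 16% = 0.4032% of Pinebrook Shipping BV.
Chain via Fairlane Foods Inc. → Oakhollow Textiles S.p.A. (R2): 74% × 38% × 44% = 12.3728% of Pinebrook Shipping BV.
Aggregating (R1): 2.4518% + 0.4032% + 12.3728% = 15.2278%.
15.2278% falls short of the 25% threshold by 9.7722 percentage points.

9.7722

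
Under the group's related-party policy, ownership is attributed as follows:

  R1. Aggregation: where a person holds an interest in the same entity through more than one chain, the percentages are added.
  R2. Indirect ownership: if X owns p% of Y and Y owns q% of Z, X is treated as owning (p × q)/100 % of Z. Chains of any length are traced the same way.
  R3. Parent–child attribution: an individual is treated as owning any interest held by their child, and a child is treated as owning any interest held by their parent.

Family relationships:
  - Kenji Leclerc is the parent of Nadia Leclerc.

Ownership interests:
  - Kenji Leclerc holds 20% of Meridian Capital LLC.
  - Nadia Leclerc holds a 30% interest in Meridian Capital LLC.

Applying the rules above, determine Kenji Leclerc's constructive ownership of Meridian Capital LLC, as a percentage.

50%

By parent–child attribution (R3), Kenji Leclerc is treated as also owning Nadia Leclerc's interest in Meridian Capital LLC, giving 20% + 30% = 50%.
Direct interest in Meridian Capital LLC: 50%.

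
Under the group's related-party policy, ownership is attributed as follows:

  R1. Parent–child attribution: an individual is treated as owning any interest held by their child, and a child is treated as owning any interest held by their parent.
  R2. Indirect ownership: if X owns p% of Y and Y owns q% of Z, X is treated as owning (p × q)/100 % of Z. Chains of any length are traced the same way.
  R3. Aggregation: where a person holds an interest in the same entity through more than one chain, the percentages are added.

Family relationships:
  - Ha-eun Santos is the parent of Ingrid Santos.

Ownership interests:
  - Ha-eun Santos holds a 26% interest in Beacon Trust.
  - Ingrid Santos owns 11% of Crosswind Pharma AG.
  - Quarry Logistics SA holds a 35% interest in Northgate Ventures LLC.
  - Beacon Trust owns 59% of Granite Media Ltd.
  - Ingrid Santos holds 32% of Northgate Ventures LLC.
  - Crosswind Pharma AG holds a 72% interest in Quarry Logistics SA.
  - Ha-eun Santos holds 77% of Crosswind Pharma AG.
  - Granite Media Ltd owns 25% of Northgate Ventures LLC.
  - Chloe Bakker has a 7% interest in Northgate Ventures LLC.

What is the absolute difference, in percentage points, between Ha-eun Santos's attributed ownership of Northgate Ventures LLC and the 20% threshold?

38.011

By parent–child attribution (R1), Ha-eun Santos is treated as also owning Ingrid Santos's interest in Crosswind Pharma AG, giving 77% + 11% = 88%.
By parent–child attribution (R1), Ha-eun Santos is treated as owning Ingrid Santos's 32% interest in Northgate Ventures LLC.
Chain via Crosswind Pharma AG → Quarry Logistics SA (R2): 88% × 72% × 35% = 22.176% of Northgate Ventures LLC.
Chain via Beacon Trust → Granite Media Ltd (R2): 26% × 59% × 25% = 3.835% of Northgate Ventures LLC.
Direct interest in Northgate Ventures LLC: 32%.
Aggregating (R3): 22.176% + 3.835% + 32% = 58.011%.
58.011% exceeds the 20% threshold by 38.011 percentage points.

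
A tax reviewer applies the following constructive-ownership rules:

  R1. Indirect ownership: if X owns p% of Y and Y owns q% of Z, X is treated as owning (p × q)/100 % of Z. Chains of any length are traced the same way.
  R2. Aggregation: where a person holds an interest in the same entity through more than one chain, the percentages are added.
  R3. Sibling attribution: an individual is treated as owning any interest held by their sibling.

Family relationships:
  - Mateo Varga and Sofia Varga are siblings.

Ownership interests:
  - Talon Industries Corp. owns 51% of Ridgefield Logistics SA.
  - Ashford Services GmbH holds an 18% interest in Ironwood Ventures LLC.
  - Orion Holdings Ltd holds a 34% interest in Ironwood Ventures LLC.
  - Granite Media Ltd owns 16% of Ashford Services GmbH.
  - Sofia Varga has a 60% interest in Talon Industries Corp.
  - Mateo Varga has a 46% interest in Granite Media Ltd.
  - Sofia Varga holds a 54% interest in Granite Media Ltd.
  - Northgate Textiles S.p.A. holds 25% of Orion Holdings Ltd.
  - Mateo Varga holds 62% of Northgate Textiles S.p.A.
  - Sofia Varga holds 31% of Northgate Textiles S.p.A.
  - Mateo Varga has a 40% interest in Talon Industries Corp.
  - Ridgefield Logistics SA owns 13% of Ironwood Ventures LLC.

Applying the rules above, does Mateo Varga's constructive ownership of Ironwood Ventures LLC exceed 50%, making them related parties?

No

By sibling attribution (R3), Mateo Varga is treated as also owning Sofia Varga's interest in Northgate Textiles S.p.A, giving 62% + 31% = 93%.
By sibling attribution (R3), Mateo Varga is treated as also owning Sofia Varga's interest in Granite Media Ltd, giving 46% + 54% = 100%.
By sibling attribution (R3), Mateo Varga is treated as also owning Sofia Varga's interest in Talon Industries Corp, giving 40% + 60% = 100%.
Chain via Northgate Textiles S.p.A. → Orion Holdings Ltd (R1): 93% × 25% × 34% = 7.905% of Ironwood Ventures LLC.
Chain via Granite Media Ltd → Ashford Services GmbH (R1): 100% × 16% × 18% = 2.88% of Ironwood Ventures LLC.
Chain via Talon Industries Corp. → Ridgefield Logistics SA (R1): 100% × 51% × 13% = 6.63% of Ironwood Ventures LLC.
Aggregating (R2): 7.905% + 2.88% + 6.63% = 17.415%.
17.415% does not exceed the 50% threshold, so Mateo is not a related party to Ironwood Ventures LLC.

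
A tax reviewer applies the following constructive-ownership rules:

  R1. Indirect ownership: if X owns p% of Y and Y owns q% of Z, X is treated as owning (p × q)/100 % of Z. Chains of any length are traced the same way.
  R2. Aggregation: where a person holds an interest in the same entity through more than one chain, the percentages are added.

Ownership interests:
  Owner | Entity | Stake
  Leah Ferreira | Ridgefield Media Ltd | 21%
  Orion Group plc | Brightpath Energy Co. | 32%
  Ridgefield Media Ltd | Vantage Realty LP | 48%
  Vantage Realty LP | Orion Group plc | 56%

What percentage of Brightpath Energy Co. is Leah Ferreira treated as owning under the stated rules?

1.806336%

Chain via Ridgefield Media Ltd → Vantage Realty LP → Orion Group plc (R1): 21% × 48% × 56% × 32% = 1.806336% of Brightpath Energy Co.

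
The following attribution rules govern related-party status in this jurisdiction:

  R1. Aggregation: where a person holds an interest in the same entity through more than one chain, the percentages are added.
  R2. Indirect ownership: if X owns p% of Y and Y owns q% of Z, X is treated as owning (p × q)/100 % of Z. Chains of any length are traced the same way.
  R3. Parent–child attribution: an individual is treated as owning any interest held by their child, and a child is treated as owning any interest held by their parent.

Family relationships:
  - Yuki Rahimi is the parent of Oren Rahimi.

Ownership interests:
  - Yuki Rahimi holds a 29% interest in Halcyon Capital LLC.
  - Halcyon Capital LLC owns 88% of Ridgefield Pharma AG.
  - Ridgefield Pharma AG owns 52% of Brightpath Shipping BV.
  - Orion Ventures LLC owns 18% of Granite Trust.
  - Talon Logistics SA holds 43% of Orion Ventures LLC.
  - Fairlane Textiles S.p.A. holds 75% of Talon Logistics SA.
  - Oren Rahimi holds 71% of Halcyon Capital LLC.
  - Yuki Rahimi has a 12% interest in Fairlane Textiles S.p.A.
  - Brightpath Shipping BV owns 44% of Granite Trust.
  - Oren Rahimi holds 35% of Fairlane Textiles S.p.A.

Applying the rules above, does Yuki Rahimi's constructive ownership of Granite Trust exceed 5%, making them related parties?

By parent–child attribution (R3), Yuki Rahimi is treated as also owning Oren Rahimi's interest in Fairlane Textiles S.p.A, giving 12% + 35% = 47%.
By parent–child attribution (R3), Yuki Rahimi is treated as also owning Oren Rahimi's interest in Halcyon Capital LLC, giving 29% + 71% = 100%.
Chain via Fairlane Textiles S.p.A. → Talon Logistics SA → Orion Ventures LLC (R2): 47% × 75% × 43% × 18% = 2.72835% of Granite Trust.
Chain via Halcyon Capital LLC → Ridgefield Pharma AG → Brightpath Shipping BV (R2): 100% × 88% × 52% × 44% = 20.1344% of Granite Trust.
Aggregating (R1): 2.72835% + 20.1344% = 22.86275%.
22.86275% exceeds the 5% threshold, so Yuki is a related party to Granite Trust.

Yes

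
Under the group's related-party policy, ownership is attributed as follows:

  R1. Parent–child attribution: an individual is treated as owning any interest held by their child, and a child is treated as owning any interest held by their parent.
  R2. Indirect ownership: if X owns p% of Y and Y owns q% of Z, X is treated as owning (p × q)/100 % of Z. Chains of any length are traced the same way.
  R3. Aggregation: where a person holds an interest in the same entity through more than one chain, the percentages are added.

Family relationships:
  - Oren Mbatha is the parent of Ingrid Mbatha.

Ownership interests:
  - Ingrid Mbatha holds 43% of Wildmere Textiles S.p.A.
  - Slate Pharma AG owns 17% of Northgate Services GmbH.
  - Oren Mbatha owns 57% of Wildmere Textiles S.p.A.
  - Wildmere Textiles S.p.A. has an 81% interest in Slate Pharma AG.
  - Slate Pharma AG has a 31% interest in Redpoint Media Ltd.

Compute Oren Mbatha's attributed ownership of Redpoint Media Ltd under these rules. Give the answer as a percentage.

25.11%

By parent–child attribution (R1), Oren Mbatha is treated as also owning Ingrid Mbatha's interest in Wildmere Textiles S.p.A, giving 57% + 43% = 100%.
Chain via Wildmere Textiles S.p.A. → Slate Pharma AG (R2): 100% × 81% × 31% = 25.11% of Redpoint Media Ltd.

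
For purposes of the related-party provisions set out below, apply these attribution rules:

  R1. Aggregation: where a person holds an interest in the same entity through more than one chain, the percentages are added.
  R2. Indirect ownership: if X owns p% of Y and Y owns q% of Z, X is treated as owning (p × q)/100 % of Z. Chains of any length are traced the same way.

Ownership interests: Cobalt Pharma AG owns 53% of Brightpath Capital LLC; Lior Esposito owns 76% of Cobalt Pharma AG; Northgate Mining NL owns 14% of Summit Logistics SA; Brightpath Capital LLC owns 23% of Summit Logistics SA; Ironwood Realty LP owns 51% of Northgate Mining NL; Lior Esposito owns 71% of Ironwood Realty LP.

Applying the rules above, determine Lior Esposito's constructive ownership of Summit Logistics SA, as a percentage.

14.3338%

Chain via Cobalt Pharma AG → Brightpath Capital LLC (R2): 76% × 53% × 23% = 9.2644% of Summit Logistics SA.
Chain via Ironwood Realty LP → Northgate Mining NL (R2): 71% × 51% × 14% = 5.0694% of Summit Logistics SA.
Aggregating (R1): 9.2644% + 5.0694% = 14.3338%.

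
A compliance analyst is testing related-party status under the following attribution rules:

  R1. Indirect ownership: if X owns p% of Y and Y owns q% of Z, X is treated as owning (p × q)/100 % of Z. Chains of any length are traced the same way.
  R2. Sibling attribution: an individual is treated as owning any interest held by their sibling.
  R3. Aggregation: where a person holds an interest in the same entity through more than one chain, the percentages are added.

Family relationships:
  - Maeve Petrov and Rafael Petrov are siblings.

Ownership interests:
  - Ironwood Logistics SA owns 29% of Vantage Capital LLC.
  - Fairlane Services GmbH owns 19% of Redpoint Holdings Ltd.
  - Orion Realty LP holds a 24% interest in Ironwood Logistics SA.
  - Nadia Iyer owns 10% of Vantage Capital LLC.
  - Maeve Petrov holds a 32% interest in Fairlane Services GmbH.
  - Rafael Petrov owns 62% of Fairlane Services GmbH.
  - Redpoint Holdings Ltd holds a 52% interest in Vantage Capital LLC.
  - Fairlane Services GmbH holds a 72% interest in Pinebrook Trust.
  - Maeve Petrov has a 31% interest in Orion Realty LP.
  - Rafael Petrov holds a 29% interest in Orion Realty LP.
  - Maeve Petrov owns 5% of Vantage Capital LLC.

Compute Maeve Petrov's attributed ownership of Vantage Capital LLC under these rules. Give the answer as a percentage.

18.4632%

By sibling attribution (R2), Maeve Petrov is treated as also owning Rafael Petrov's interest in Fairlane Services GmbH, giving 32% + 62% = 94%.
By sibling attribution (R2), Maeve Petrov is treated as also owning Rafael Petrov's interest in Orion Realty LP, giving 31% + 29% = 60%.
Chain via Fairlane Services GmbH → Redpoint Holdings Ltd (R1): 94% × 19% × 52% = 9.2872% of Vantage Capital LLC.
Chain via Orion Realty LP → Ironwood Logistics SA (R1): 60% × 24% × 29% = 4.176% of Vantage Capital LLC.
Direct interest in Vantage Capital LLC: 5%.
Aggregating (R3): 9.2872% + 4.176% + 5% = 18.4632%.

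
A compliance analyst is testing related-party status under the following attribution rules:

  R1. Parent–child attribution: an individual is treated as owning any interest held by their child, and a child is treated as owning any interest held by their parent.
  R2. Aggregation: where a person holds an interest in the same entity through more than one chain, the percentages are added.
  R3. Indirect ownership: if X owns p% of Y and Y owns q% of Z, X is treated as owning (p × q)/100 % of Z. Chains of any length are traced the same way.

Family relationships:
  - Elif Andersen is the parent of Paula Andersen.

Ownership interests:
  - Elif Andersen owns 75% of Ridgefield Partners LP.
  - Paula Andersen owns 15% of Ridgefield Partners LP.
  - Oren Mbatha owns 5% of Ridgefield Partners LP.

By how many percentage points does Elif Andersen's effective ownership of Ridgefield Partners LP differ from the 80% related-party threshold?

10

By parent–child attribution (R1), Elif Andersen is treated as also owning Paula Andersen's interest in Ridgefield Partners LP, giving 75% + 15% = 90%.
Direct interest in Ridgefield Partners LP: 90%.
90% exceeds the 80% threshold by 10 percentage points.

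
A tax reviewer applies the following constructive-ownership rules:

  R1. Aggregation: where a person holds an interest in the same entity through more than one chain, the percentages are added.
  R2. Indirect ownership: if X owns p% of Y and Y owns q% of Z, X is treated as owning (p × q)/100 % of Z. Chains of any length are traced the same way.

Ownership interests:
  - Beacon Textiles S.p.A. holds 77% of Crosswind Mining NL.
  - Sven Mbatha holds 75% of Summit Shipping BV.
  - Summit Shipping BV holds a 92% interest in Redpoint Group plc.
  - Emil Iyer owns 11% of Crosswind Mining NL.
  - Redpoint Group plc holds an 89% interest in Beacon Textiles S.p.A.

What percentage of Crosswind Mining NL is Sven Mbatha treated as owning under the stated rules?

47.2857%

Chain via Summit Shipping BV → Redpoint Group plc → Beacon Textiles S.p.A. (R2): 75% × 92% × 89% × 77% = 47.2857% of Crosswind Mining NL.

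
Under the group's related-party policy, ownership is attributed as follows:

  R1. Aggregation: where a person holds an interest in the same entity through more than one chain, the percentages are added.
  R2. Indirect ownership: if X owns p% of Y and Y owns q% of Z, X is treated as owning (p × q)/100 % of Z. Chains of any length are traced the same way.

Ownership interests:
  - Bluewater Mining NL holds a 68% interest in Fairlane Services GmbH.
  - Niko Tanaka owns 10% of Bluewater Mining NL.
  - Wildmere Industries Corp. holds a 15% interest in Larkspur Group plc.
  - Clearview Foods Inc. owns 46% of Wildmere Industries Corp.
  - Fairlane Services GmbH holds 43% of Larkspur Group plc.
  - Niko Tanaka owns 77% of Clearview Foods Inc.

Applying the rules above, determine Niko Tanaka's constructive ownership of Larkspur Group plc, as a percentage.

8.237%

Chain via Clearview Foods Inc. → Wildmere Industries Corp. (R2): 77% × 46% × 15% = 5.313% of Larkspur Group plc.
Chain via Bluewater Mining NL → Fairlane Services GmbH (R2): 10% × 68% × 43% = 2.924% of Larkspur Group plc.
Aggregating (R1): 5.313% + 2.924% = 8.237%.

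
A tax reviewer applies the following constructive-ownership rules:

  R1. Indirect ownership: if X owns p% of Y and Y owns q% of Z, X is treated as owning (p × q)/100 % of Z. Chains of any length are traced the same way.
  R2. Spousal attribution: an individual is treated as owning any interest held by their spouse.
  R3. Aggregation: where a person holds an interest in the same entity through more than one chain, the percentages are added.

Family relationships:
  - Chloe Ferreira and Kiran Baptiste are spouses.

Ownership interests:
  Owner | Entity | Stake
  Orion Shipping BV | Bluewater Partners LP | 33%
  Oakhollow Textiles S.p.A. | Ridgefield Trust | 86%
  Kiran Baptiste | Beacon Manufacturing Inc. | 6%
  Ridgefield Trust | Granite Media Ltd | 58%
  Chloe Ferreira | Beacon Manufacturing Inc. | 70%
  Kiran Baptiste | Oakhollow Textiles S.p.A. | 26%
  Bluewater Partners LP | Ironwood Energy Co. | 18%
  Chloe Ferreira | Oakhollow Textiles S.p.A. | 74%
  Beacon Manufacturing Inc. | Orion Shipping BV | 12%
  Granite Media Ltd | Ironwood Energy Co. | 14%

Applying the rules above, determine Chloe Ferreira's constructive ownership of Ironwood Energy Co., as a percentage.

By spousal attribution (R2), Chloe Ferreira is treated as also owning Kiran Baptiste's interest in Oakhollow Textiles S.p.A, giving 74% + 26% = 100%.
By spousal attribution (R2), Chloe Ferreira is treated as also owning Kiran Baptiste's interest in Beacon Manufacturing Inc, giving 70% + 6% = 76%.
Chain via Oakhollow Textiles S.p.A. → Ridgefield Trust → Granite Media Ltd (R1): 100% × 86% × 58% × 14% = 6.9832% of Ironwood Energy Co.
Chain via Beacon Manufacturing Inc. → Orion Shipping BV → Bluewater Partners LP (R1): 76% × 12% × 33% × 18% = 0.541728% of Ironwood Energy Co.
Aggregating (R3): 6.9832% + 0.541728% = 7.524928%.

7.524928%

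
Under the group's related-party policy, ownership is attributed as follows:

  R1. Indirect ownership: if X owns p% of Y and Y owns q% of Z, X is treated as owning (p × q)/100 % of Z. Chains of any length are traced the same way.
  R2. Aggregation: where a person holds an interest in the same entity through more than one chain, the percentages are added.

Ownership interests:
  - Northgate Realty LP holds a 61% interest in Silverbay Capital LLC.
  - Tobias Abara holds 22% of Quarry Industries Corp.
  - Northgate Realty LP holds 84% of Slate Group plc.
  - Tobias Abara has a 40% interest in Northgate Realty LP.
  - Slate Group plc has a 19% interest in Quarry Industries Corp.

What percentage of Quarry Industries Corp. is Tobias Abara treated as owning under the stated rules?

28.384%

Chain via Northgate Realty LP → Slate Group plc (R1): 40% × 84% × 19% = 6.384% of Quarry Industries Corp.
Direct interest in Quarry Industries Corp: 22%.
Aggregating (R2): 6.384% + 22% = 28.384%.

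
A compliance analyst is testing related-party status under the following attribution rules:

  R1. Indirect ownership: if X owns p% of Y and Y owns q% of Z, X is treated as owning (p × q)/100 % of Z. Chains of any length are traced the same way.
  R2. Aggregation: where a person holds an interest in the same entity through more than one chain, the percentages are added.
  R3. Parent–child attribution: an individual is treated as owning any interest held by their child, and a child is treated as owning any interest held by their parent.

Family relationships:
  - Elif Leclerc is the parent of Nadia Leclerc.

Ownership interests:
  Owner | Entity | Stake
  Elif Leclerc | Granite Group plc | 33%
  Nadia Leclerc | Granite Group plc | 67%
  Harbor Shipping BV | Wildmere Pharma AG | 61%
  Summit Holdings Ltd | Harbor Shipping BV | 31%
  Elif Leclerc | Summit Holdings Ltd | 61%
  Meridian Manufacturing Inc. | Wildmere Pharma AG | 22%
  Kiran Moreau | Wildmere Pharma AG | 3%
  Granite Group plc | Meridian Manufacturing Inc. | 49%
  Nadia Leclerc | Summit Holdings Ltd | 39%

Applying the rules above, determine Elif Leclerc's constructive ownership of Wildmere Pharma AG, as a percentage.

By parent–child attribution (R3), Elif Leclerc is treated as also owning Nadia Leclerc's interest in Granite Group plc, giving 33% + 67% = 100%.
By parent–child attribution (R3), Elif Leclerc is treated as also owning Nadia Leclerc's interest in Summit Holdings Ltd, giving 61% + 39% = 100%.
Chain via Granite Group plc → Meridian Manufacturing Inc. (R1): 100% × 49% × 22% = 10.78% of Wildmere Pharma AG.
Chain via Summit Holdings Ltd → Harbor Shipping BV (R1): 100% × 31% × 61% = 18.91% of Wildmere Pharma AG.
Aggregating (R2): 10.78% + 18.91% = 29.69%.

29.69%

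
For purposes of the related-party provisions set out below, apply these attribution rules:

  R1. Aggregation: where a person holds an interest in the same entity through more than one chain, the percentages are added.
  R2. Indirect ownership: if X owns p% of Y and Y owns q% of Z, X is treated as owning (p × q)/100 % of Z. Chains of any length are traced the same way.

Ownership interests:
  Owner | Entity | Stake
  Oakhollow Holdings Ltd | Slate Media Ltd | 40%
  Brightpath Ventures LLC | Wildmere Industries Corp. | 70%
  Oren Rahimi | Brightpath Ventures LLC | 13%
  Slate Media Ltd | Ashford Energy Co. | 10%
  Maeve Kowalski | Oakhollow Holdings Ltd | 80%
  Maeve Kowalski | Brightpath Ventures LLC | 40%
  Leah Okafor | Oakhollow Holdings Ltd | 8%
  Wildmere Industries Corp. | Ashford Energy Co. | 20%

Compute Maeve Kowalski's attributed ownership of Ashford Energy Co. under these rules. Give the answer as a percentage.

Chain via Brightpath Ventures LLC → Wildmere Industries Corp. (R2): 40% × 70% × 20% = 5.6% of Ashford Energy Co.
Chain via Oakhollow Holdings Ltd → Slate Media Ltd (R2): 80% × 40% × 10% = 3.2% of Ashford Energy Co.
Aggregating (R1): 5.6% + 3.2% = 8.8%.

8.8%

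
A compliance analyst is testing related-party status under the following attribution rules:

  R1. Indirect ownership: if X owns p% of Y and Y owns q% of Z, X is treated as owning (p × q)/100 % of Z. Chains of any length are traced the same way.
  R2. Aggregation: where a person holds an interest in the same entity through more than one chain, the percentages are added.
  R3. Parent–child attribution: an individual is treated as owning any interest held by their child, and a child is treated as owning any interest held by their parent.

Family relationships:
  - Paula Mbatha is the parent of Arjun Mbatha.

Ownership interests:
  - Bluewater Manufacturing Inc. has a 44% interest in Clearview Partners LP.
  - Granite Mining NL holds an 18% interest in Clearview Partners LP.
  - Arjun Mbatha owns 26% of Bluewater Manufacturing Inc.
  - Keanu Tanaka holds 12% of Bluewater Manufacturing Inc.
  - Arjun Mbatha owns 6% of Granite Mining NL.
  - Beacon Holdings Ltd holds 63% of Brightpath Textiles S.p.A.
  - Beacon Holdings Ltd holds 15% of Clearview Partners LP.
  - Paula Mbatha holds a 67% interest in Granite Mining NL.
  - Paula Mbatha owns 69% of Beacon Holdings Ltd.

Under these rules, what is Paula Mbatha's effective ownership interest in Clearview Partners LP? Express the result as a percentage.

34.93%

By parent–child attribution (R3), Paula Mbatha is treated as also owning Arjun Mbatha's interest in Granite Mining NL, giving 67% + 6% = 73%.
By parent–child attribution (R3), Paula Mbatha is treated as owning Arjun Mbatha's 26% interest in Bluewater Manufacturing Inc.
Chain via Beacon Holdings Ltd (R1): 69% × 15% = 10.35% of Clearview Partners LP.
Chain via Granite Mining NL (R1): 73% × 18% = 13.14% of Clearview Partners LP.
Chain via Bluewater Manufacturing Inc. (R1): 26% × 44% = 11.44% of Clearview Partners LP.
Aggregating (R2): 10.35% + 13.14% + 11.44% = 34.93%.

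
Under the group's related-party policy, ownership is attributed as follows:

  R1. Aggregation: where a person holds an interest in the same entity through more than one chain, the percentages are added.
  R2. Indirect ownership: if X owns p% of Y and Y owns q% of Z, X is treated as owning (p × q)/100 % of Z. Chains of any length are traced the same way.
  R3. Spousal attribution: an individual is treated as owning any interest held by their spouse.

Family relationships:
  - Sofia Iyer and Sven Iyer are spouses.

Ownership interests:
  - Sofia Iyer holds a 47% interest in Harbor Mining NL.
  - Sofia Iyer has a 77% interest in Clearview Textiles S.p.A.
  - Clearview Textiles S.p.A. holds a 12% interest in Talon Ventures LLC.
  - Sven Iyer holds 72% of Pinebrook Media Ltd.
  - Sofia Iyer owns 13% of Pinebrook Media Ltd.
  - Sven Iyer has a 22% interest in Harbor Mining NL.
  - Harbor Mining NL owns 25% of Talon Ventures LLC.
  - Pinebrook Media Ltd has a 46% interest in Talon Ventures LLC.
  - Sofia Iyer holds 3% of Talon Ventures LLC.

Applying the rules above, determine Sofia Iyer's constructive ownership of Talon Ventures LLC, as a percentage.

68.59%

By spousal attribution (R3), Sofia Iyer is treated as also owning Sven Iyer's interest in Harbor Mining NL, giving 47% + 22% = 69%.
By spousal attribution (R3), Sofia Iyer is treated as also owning Sven Iyer's interest in Pinebrook Media Ltd, giving 13% + 72% = 85%.
Chain via Harbor Mining NL (R2): 69% × 25% = 17.25% of Talon Ventures LLC.
Chain via Pinebrook Media Ltd (R2): 85% × 46% = 39.1% of Talon Ventures LLC.
Chain via Clearview Textiles S.p.A. (R2): 77% × 12% = 9.24% of Talon Ventures LLC.
Direct interest in Talon Ventures LLC: 3%.
Aggregating (R1): 17.25% + 39.1% + 9.24% + 3% = 68.59%.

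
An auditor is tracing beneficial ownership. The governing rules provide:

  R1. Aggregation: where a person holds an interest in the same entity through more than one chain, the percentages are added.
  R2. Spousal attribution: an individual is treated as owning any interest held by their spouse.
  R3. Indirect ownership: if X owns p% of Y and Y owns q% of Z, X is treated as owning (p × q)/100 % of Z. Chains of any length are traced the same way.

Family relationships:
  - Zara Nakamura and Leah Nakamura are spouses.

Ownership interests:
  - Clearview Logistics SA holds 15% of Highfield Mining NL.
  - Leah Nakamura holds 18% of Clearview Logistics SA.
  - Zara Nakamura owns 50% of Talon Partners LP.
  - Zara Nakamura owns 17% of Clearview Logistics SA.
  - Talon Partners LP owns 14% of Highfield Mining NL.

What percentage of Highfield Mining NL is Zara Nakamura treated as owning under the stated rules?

12.25%

By spousal attribution (R2), Zara Nakamura is treated as also owning Leah Nakamura's interest in Clearview Logistics SA, giving 17% + 18% = 35%.
Chain via Talon Partners LP (R3): 50% × 14% = 7% of Highfield Mining NL.
Chain via Clearview Logistics SA (R3): 35% × 15% = 5.25% of Highfield Mining NL.
Aggregating (R1): 7% + 5.25% = 12.25%.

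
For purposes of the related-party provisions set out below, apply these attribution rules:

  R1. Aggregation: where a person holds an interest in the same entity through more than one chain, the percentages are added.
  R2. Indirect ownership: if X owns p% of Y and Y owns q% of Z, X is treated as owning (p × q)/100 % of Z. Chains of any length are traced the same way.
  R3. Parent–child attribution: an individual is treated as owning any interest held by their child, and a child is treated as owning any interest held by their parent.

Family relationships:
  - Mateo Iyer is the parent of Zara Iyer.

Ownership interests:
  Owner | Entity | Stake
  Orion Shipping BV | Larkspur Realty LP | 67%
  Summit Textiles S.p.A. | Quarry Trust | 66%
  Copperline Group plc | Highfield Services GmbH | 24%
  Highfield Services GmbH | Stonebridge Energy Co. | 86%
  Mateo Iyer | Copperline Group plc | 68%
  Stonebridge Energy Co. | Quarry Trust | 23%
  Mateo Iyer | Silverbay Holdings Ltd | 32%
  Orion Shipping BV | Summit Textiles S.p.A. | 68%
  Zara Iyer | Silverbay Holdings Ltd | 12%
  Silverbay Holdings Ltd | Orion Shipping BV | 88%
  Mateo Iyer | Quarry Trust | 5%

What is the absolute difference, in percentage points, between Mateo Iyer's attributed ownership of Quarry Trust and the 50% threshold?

24.394368

By parent–child attribution (R3), Mateo Iyer is treated as also owning Zara Iyer's interest in Silverbay Holdings Ltd, giving 32% + 12% = 44%.
Chain via Copperline Group plc → Highfield Services GmbH → Stonebridge Energy Co. (R2): 68% × 24% × 86% × 23% = 3.228096% of Quarry Trust.
Chain via Silverbay Holdings Ltd → Orion Shipping BV → Summit Textiles S.p.A. (R2): 44% × 88% × 68% × 66% = 17.377536% of Quarry Trust.
Direct interest in Quarry Trust: 5%.
Aggregating (R1): 3.228096% + 17.377536% + 5% = 25.605632%.
25.605632% falls short of the 50% threshold by 24.394368 percentage points.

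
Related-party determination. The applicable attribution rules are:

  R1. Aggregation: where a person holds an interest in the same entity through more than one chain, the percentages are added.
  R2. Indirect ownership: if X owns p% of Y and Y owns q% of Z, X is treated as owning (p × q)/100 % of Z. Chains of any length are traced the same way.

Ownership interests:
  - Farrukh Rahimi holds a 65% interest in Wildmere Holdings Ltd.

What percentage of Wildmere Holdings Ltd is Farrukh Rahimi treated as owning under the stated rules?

65%

Direct interest in Wildmere Holdings Ltd: 65%.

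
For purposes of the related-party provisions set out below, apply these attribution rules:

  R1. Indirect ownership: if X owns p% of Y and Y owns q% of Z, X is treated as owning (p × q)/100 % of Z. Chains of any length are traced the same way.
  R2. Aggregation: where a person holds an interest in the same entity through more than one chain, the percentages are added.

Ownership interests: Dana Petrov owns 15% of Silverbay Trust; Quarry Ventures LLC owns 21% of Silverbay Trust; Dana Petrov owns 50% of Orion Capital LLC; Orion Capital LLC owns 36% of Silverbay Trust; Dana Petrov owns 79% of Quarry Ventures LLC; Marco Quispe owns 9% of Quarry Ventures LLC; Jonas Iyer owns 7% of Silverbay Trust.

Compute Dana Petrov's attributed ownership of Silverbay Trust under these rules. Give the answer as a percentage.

49.59%

Chain via Quarry Ventures LLC (R1): 79% × 21% = 16.59% of Silverbay Trust.
Chain via Orion Capital LLC (R1): 50% × 36% = 18% of Silverbay Trust.
Direct interest in Silverbay Trust: 15%.
Aggregating (R2): 16.59% + 18% + 15% = 49.59%.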